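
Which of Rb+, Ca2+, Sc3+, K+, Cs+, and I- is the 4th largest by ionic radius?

First list Z and electron count for each: Sc3+ (Z=21, 18 e⁻), Ca2+ (Z=20, 18 e⁻), K+ (Z=19, 18 e⁻), Rb+ (Z=37, 36 e⁻), Cs+ (Z=55, 54 e⁻), I- (Z=53, 54 e⁻). Sc3+ < Ca2+ (isoelectronic, higher Z=21 is smaller); Ca2+ < K+ (both 18 e⁻, Z=20>19); K+ < Rb+ (same group, 1 shell fewer); Rb+ < Cs+ (same group, 1 shell fewer); Cs+ < I- (both 54 e⁻, Z=55>53).
So the order is Sc3+ < Ca2+ < K+ < Rb+ < Cs+ < I-; the 4th-largest ion is K+.

K+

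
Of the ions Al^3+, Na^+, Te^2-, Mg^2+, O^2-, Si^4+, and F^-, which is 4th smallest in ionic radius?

First list Z and electron count for each: Si^4+ has 10 e⁻ (Z=14), Al^3+ has 10 e⁻ (Z=13), Mg^2+ has 10 e⁻ (Z=12), Na^+ has 10 e⁻ (Z=11), F^- has 10 e⁻ (Z=9), O^2- has 10 e⁻ (Z=8), Te^2- has 54 e⁻ (Z=52). Si^4+ < Al^3+ (both 10 e⁻, Z=14>13); Al^3+ < Mg^2+ (both 10 e⁻, Z=13>12); Mg^2+ < Na^+ (isoelectronic, higher Z=12 is smaller); Na^+ < F^- (both 10 e⁻, Z=11>9); F^- < O^2- (both 10 e⁻, Z=9>8); O^2- < Te^2- (same group, 3 shells fewer).
Full ascending order: Si^4+ < Al^3+ < Mg^2+ < Na^+ < F^- < O^2- < Te^2-. Counting from the smallest, position 4 is Na^+.

Na^+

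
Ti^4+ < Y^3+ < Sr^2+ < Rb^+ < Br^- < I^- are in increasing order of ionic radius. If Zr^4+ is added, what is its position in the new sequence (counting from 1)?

Tabulating Z and e⁻: Ti^4+ (Z=22, 18 e⁻), Zr^4+ (Z=40, 36 e⁻), Y^3+ (Z=39, 36 e⁻), Sr^2+ (Z=38, 36 e⁻), Rb^+ (Z=37, 36 e⁻), Br^- (Z=35, 36 e⁻), I^- (Z=53, 54 e⁻). Ti^4+ < Zr^4+ (same group, 1 shell fewer); Zr^4+ < Y^3+ (both 36 e⁻, Z=40>39); Y^3+ < Sr^2+ (both 36 e⁻, Z=39>38); Sr^2+ < Rb^+ (isoelectronic, higher Z=38 is smaller); Rb^+ < Br^- (isoelectronic, higher Z=37 is smaller); Br^- < I^- (same group, period 4 vs 5).
The complete sequence is Ti^4+ < Zr^4+ < Y^3+ < Sr^2+ < Rb^+ < Br^- < I^-. Zr^4+ sits at position 2.

2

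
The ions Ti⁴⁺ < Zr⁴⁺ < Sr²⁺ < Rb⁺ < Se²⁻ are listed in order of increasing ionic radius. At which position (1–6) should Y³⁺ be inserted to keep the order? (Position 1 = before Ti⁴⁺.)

3

Work out protons and electrons: Ti⁴⁺ (Z=22, 18 e⁻), Zr⁴⁺ (Z=40, 36 e⁻), Y³⁺ (Z=39, 36 e⁻), Sr²⁺ (Z=38, 36 e⁻), Rb⁺ (Z=37, 36 e⁻), Se²⁻ (Z=34, 36 e⁻). Ti⁴⁺ < Zr⁴⁺ (same group, 1 shell fewer); Zr⁴⁺ < Y³⁺ (isoelectronic, higher Z=40 is smaller); Y³⁺ < Sr²⁺ (isoelectronic, higher Z=39 is smaller); Sr²⁺ < Rb⁺ (both 36 e⁻, Z=38>37); Rb⁺ < Se²⁻ (both 36 e⁻, Z=37>34).
Putting Y³⁺ in gives Ti⁴⁺ < Zr⁴⁺ < Y³⁺ < Sr²⁺ < Rb⁺ < Se²⁻; it lands at slot 3.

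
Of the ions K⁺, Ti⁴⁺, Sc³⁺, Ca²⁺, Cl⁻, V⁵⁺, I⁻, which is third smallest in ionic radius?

Sc³⁺

Electron counts and nuclear charges: V⁵⁺: 18 e⁻, Z=23, Ti⁴⁺: 18 e⁻, Z=22, Sc³⁺: 18 e⁻, Z=21, Ca²⁺: 18 e⁻, Z=20, K⁺: 18 e⁻, Z=19, Cl⁻: 18 e⁻, Z=17, I⁻: 54 e⁻, Z=53. V⁵⁺ < Ti⁴⁺ (both 18 e⁻, Z=23>22); Ti⁴⁺ < Sc³⁺ (isoelectronic, higher Z=22 is smaller); Sc³⁺ < Ca²⁺ (both 18 e⁻, Z=21>20); Ca²⁺ < K⁺ (both 18 e⁻, Z=20>19); K⁺ < Cl⁻ (isoelectronic, higher Z=19 is smaller); Cl⁻ < I⁻ (same group, 2 shells fewer).
Full ascending order: V⁵⁺ < Ti⁴⁺ < Sc³⁺ < Ca²⁺ < K⁺ < Cl⁻ < I⁻. Counting from the smallest, position 3 is Sc³⁺.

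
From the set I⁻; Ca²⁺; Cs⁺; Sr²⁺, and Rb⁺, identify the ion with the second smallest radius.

Sr²⁺

Electron counts and nuclear charges: Ca²⁺: 18 e⁻, Z=20, Sr²⁺: 36 e⁻, Z=38, Rb⁺: 36 e⁻, Z=37, Cs⁺: 54 e⁻, Z=55, I⁻: 54 e⁻, Z=53. Ca²⁺ < Sr²⁺ (same group, 1 shell fewer); Sr²⁺ < Rb⁺ (both 36 e⁻, Z=38>37); Rb⁺ < Cs⁺ (same group, period 5 vs 6); Cs⁺ < I⁻ (both 54 e⁻, Z=55>53).
That gives Ca²⁺ < Sr²⁺ < Rb⁺ < Cs⁺ < I⁻. From the smallest end, number 2 is Sr²⁺.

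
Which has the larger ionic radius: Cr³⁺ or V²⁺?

V²⁺

These species are isoelectronic with 21 electrons. The only difference is the number of protons: Cr³⁺ (Z=24), V²⁺ (Z=23). The strongest nuclear pull (Cr³⁺) gives the smallest ion.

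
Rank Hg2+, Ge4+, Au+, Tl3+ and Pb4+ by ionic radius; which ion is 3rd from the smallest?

Tl3+

First list Z and electron count for each: Ge4+ (Z=32, 28 e⁻), Pb4+ (Z=82, 78 e⁻), Tl3+ (Z=81, 78 e⁻), Hg2+ (Z=80, 78 e⁻), Au+ (Z=79, 78 e⁻). Ge4+ < Pb4+ (same group, period 4 vs 6); Pb4+ < Tl3+ (isoelectronic, higher Z=82 is smaller); Tl3+ < Hg2+ (isoelectronic, higher Z=81 is smaller); Hg2+ < Au+ (isoelectronic, higher Z=80 is smaller).
So the order is Ge4+ < Pb4+ < Tl3+ < Hg2+ < Au+; the 3rd-smallest ion is Tl3+.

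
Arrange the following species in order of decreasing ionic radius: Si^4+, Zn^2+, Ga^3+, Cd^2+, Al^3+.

Cd^2+ > Zn^2+ > Ga^3+ > Al^3+ > Si^4+

Si^4+: 10 e⁻, Z=14, Al^3+: 10 e⁻, Z=13, Ga^3+: 28 e⁻, Z=31, Zn^2+: 28 e⁻, Z=30, Cd^2+: 46 e⁻, Z=48. Si^4+ < Al^3+ (both 10 e⁻, Z=14>13); Al^3+ < Ga^3+ (same group, 1 shell fewer); Ga^3+ < Zn^2+ (both 28 e⁻, Z=31>30); Zn^2+ < Cd^2+ (same group, 1 shell fewer).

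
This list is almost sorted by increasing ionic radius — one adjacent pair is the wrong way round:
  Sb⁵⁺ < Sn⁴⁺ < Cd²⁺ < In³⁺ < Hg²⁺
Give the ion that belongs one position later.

Cd²⁺

Check each adjacent pair. Cd²⁺ and In³⁺ are reversed: both have 46 electrons but Z(In)=49 > Z(Cd)=48, so In³⁺ should be the smaller of the two. No other neighbouring pair contradicts the periodic trends, so Cd²⁺ is the ion listed too early.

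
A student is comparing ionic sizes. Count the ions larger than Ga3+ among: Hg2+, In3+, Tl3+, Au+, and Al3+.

4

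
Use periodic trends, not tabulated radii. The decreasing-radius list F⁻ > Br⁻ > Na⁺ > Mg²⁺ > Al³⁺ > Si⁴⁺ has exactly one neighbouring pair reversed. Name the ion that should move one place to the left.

Scanning neighbour by neighbour, only F⁻/Br⁻ violates a trend: both in group 17 with the same charge; F⁻ (period 2) has the smaller radius. That makes Br⁻ the one sitting a position late relative to where it belongs.

Br⁻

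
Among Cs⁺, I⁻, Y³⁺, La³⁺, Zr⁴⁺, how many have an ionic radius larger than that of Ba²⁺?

2

Work out protons and electrons: Zr⁴⁺ has 36 e⁻ (Z=40), Y³⁺ has 36 e⁻ (Z=39), La³⁺ has 54 e⁻ (Z=57), Ba²⁺ has 54 e⁻ (Z=56), Cs⁺ has 54 e⁻ (Z=55), I⁻ has 54 e⁻ (Z=53). Zr⁴⁺ < Y³⁺ (isoelectronic, higher Z=40 is smaller); Y³⁺ < La³⁺ (same group, 1 shell fewer); La³⁺ < Ba²⁺ (isoelectronic, higher Z=57 is smaller); Ba²⁺ < Cs⁺ (both 54 e⁻, Z=56>55); Cs⁺ < I⁻ (both 54 e⁻, Z=55>53).
Ordering all of them (including Ba²⁺) by radius gives Zr⁴⁺ < Y³⁺ < La³⁺ < Ba²⁺ < Cs⁺ < I⁻. So 2 are larger.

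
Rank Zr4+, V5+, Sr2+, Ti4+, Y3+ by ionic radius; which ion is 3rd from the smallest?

Electron counts and nuclear charges: V5+ has 18 e⁻ (Z=23), Ti4+ has 18 e⁻ (Z=22), Zr4+ has 36 e⁻ (Z=40), Y3+ has 36 e⁻ (Z=39), Sr2+ has 36 e⁻ (Z=38). V5+ < Ti4+ (both 18 e⁻, Z=23>22); Ti4+ < Zr4+ (same group, period 4 vs 5); Zr4+ < Y3+ (isoelectronic, higher Z=40 is smaller); Y3+ < Sr2+ (both 36 e⁻, Z=39>38).
Ordering: V5+ < Ti4+ < Zr4+ < Y3+ < Sr2+. The 3rd smallest is Zr4+.

Zr4+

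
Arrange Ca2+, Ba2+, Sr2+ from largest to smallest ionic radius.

Ba2+ > Sr2+ > Ca2+

These ions sit in one column with identical charge. Each step down the periodic table adds a principal shell, increasing the radius.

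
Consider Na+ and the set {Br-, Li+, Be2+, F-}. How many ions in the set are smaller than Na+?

2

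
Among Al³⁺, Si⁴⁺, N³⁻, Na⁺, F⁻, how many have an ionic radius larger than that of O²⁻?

1

All of these have 10 electrons (isoelectronic). With the same electron cloud, the ion with the most protons pulls it in tightest. Nuclear charges: Si⁴⁺ (Z=14), Al³⁺ (Z=13), Na⁺ (Z=11), F⁻ (Z=9), O²⁻ (Z=8), N³⁻ (Z=7). Highest Z is smallest.
Overall: Si⁴⁺ < Al³⁺ < Na⁺ < F⁻ < O²⁻ < N³⁻. O²⁻ has 4 below it and 1 above. That's 1.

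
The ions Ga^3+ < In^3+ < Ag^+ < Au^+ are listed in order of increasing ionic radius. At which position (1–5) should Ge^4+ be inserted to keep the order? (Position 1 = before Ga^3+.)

Tabulating Z and e⁻: Ge^4+: 28 e⁻, Z=32, Ga^3+: 28 e⁻, Z=31, In^3+: 46 e⁻, Z=49, Ag^+: 46 e⁻, Z=47, Au^+: 78 e⁻, Z=79. Ge^4+ < Ga^3+ (both 28 e⁻, Z=32>31); Ga^3+ < In^3+ (same group, period 4 vs 5); In^3+ < Ag^+ (isoelectronic, higher Z=49 is smaller); Ag^+ < Au^+ (same group, 1 shell fewer).
Putting Ge^4+ in gives Ge^4+ < Ga^3+ < In^3+ < Ag^+ < Au^+; it lands at slot 1.

1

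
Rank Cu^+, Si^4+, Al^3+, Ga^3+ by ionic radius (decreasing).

Tabulating Z and e⁻: Si^4+ (Z=14, 10 e⁻), Al^3+ (Z=13, 10 e⁻), Ga^3+ (Z=31, 28 e⁻), Cu^+ (Z=29, 28 e⁻). Si^4+ < Al^3+ (isoelectronic, higher Z=14 is smaller); Al^3+ < Ga^3+ (same group, period 3 vs 4); Ga^3+ < Cu^+ (both 28 e⁻, Z=31>29).

Cu^+ > Ga^3+ > Al^3+ > Si^4+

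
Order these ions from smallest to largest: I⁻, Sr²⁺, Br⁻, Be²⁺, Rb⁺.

Be²⁺ < Sr²⁺ < Rb⁺ < Br⁻ < I⁻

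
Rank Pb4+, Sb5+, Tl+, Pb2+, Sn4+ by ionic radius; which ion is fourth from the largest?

Tabulating Z and e⁻: Sb5+ (Z=51, 46 e⁻), Sn4+ (Z=50, 46 e⁻), Pb4+ (Z=82, 78 e⁻), Pb2+ (Z=82, 80 e⁻), Tl+ (Z=81, 80 e⁻). Sb5+ < Sn4+ (both 46 e⁻, Z=51>50); Sn4+ < Pb4+ (same group, period 5 vs 6); Pb4+ < Pb2+ (higher charge on the same element); Pb2+ < Tl+ (isoelectronic, higher Z=82 is smaller).
Ordering: Sb5+ < Sn4+ < Pb4+ < Pb2+ < Tl+. The fourth largest is Sn4+.

Sn4+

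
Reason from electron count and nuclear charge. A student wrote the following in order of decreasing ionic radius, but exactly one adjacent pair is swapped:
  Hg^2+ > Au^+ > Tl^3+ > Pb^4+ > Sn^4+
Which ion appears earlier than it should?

Compare adjacent ions: they are isoelectronic (78 e⁻) and Hg has more protons than Au (80 vs 79), making Hg^2+ smaller — yet in this decreasing list Hg^2+ sits before Au^+. Nothing else is reversed, so Hg^2+ should move one place to the right.

Hg^2+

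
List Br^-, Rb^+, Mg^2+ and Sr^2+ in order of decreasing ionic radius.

First list Z and electron count for each: Mg^2+: 10 e⁻, Z=12, Sr^2+: 36 e⁻, Z=38, Rb^+: 36 e⁻, Z=37, Br^-: 36 e⁻, Z=35. Mg^2+ < Sr^2+ (same group, period 3 vs 5); Sr^2+ < Rb^+ (isoelectronic, higher Z=38 is smaller); Rb^+ < Br^- (both 36 e⁻, Z=37>35).

Br^- > Rb^+ > Sr^2+ > Mg^2+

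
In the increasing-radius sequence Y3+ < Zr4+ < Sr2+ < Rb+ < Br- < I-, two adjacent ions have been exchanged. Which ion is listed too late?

Zr4+

Check each adjacent pair. Y3+ and Zr4+ are reversed: they are isoelectronic (36 e⁻) and Zr has more protons than Y (40 vs 39), making Zr4+ smaller. No other neighbouring pair contradicts the periodic trends, so Zr4+ is the ion listed too late.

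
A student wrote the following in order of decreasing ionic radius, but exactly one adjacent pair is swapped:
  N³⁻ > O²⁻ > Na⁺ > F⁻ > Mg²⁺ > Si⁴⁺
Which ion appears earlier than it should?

Na⁺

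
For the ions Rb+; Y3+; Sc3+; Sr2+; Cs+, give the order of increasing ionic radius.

Sc3+ < Y3+ < Sr2+ < Rb+ < Cs+

Work out protons and electrons: Sc3+: 18 e⁻, Z=21, Y3+: 36 e⁻, Z=39, Sr2+: 36 e⁻, Z=38, Rb+: 36 e⁻, Z=37, Cs+: 54 e⁻, Z=55. Sc3+ < Y3+ (same group, period 4 vs 5); Y3+ < Sr2+ (both 36 e⁻, Z=39>38); Sr2+ < Rb+ (both 36 e⁻, Z=38>37); Rb+ < Cs+ (same group, 1 shell fewer).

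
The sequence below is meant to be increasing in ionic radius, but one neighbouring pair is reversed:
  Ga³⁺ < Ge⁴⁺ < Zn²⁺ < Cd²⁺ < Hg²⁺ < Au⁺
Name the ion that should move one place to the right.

Ga³⁺

Scanning neighbour by neighbour, only Ga³⁺/Ge⁴⁺ violates a trend: both have 28 electrons but Z(Ge)=32 > Z(Ga)=31, so Ge⁴⁺ should be the smaller of the two. That makes Ga³⁺ the one sitting a position early relative to where it belongs.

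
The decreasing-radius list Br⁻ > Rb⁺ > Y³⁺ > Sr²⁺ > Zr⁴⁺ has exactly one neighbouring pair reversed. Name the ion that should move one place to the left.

Check each adjacent pair. Y³⁺ and Sr²⁺ are reversed: Y³⁺ and Sr²⁺ share 36 electrons; the higher nuclear charge on Y (Z=39) contracts it more, so Y³⁺ < Sr²⁺. No other neighbouring pair contradicts the periodic trends, so Sr²⁺ is the ion listed too late.

Sr²⁺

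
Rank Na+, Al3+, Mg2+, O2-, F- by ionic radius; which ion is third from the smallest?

These species are isoelectronic with 10 electrons. The only difference is the number of protons: Al3+ (Z=13), Mg2+ (Z=12), Na+ (Z=11), F- (Z=9), O2- (Z=8). The strongest nuclear pull (Al3+) gives the smallest ion.
Full ascending order: Al3+ < Mg2+ < Na+ < F- < O2-. Counting from the smallest, position 3 is Na+.

Na+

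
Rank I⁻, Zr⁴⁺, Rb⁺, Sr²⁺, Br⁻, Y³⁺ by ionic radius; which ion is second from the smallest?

Electron counts and nuclear charges: Zr⁴⁺: 36 e⁻, Z=40, Y³⁺: 36 e⁻, Z=39, Sr²⁺: 36 e⁻, Z=38, Rb⁺: 36 e⁻, Z=37, Br⁻: 36 e⁻, Z=35, I⁻: 54 e⁻, Z=53. Zr⁴⁺ < Y³⁺ (both 36 e⁻, Z=40>39); Y³⁺ < Sr²⁺ (isoelectronic, higher Z=39 is smaller); Sr²⁺ < Rb⁺ (isoelectronic, higher Z=38 is smaller); Rb⁺ < Br⁻ (isoelectronic, higher Z=37 is smaller); Br⁻ < I⁻ (same group, 1 shell fewer).
Full ascending order: Zr⁴⁺ < Y³⁺ < Sr²⁺ < Rb⁺ < Br⁻ < I⁻. Counting from the smallest, position 2 is Y³⁺.

Y³⁺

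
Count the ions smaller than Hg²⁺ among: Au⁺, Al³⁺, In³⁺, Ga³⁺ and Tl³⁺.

4

Tabulating Z and e⁻: Al³⁺ has 10 e⁻ (Z=13), Ga³⁺ has 28 e⁻ (Z=31), In³⁺ has 46 e⁻ (Z=49), Tl³⁺ has 78 e⁻ (Z=81), Hg²⁺ has 78 e⁻ (Z=80), Au⁺ has 78 e⁻ (Z=79). Al³⁺ < Ga³⁺ (same group, period 3 vs 4); Ga³⁺ < In³⁺ (same group, 1 shell fewer); In³⁺ < Tl³⁺ (same group, period 5 vs 6); Tl³⁺ < Hg²⁺ (both 78 e⁻, Z=81>80); Hg²⁺ < Au⁺ (both 78 e⁻, Z=80>79).
Overall: Al³⁺ < Ga³⁺ < In³⁺ < Tl³⁺ < Hg²⁺ < Au⁺. Hg²⁺ has 4 below it and 1 above. That's 4.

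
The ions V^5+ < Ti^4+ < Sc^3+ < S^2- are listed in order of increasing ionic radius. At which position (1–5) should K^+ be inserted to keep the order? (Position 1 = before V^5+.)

4

All of these have 18 electrons (isoelectronic). With the same electron cloud, the ion with the most protons pulls it in tightest. Nuclear charges: V^5+ (Z=23), Ti^4+ (Z=22), Sc^3+ (Z=21), K^+ (Z=19), S^2- (Z=16). Highest Z is smallest.
The complete sequence is V^5+ < Ti^4+ < Sc^3+ < K^+ < S^2-. K^+ sits at position 4.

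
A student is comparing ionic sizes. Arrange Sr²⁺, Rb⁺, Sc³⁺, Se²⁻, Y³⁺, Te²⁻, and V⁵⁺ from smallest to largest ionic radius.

Work out protons and electrons: V⁵⁺: 18 e⁻, Z=23, Sc³⁺: 18 e⁻, Z=21, Y³⁺: 36 e⁻, Z=39, Sr²⁺: 36 e⁻, Z=38, Rb⁺: 36 e⁻, Z=37, Se²⁻: 36 e⁻, Z=34, Te²⁻: 54 e⁻, Z=52. V⁵⁺ < Sc³⁺ (both 18 e⁻, Z=23>21); Sc³⁺ < Y³⁺ (same group, period 4 vs 5); Y³⁺ < Sr²⁺ (both 36 e⁻, Z=39>38); Sr²⁺ < Rb⁺ (both 36 e⁻, Z=38>37); Rb⁺ < Se²⁻ (both 36 e⁻, Z=37>34); Se²⁻ < Te²⁻ (same group, 1 shell fewer).

V⁵⁺ < Sc³⁺ < Y³⁺ < Sr²⁺ < Rb⁺ < Se²⁻ < Te²⁻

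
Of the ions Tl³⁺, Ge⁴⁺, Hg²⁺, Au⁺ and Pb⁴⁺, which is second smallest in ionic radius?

Work out protons and electrons: Ge⁴⁺ (Z=32, 28 e⁻), Pb⁴⁺ (Z=82, 78 e⁻), Tl³⁺ (Z=81, 78 e⁻), Hg²⁺ (Z=80, 78 e⁻), Au⁺ (Z=79, 78 e⁻). Ge⁴⁺ < Pb⁴⁺ (same group, period 4 vs 6); Pb⁴⁺ < Tl³⁺ (isoelectronic, higher Z=82 is smaller); Tl³⁺ < Hg²⁺ (both 78 e⁻, Z=81>80); Hg²⁺ < Au⁺ (isoelectronic, higher Z=80 is smaller).
That gives Ge⁴⁺ < Pb⁴⁺ < Tl³⁺ < Hg²⁺ < Au⁺. From the smallest end, number 2 is Pb⁴⁺.

Pb⁴⁺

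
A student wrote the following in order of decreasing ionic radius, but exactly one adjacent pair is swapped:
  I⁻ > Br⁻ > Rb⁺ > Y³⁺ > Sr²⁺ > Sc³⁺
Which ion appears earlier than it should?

Y³⁺

The pair Y³⁺, Sr²⁺ is the wrong way round — they are isoelectronic (36 e⁻) and Y has more protons than Sr (39 vs 38), making Y³⁺ smaller. All other adjacent pairs agree with periodic trends, so Y³⁺ is the misplaced ion.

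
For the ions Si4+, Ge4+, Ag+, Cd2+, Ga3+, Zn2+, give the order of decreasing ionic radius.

Ag+ > Cd2+ > Zn2+ > Ga3+ > Ge4+ > Si4+

Work out protons and electrons: Si4+ (Z=14, 10 e⁻), Ge4+ (Z=32, 28 e⁻), Ga3+ (Z=31, 28 e⁻), Zn2+ (Z=30, 28 e⁻), Cd2+ (Z=48, 46 e⁻), Ag+ (Z=47, 46 e⁻). Si4+ < Ge4+ (same group, 1 shell fewer); Ge4+ < Ga3+ (isoelectronic, higher Z=32 is smaller); Ga3+ < Zn2+ (isoelectronic, higher Z=31 is smaller); Zn2+ < Cd2+ (same group, 1 shell fewer); Cd2+ < Ag+ (isoelectronic, higher Z=48 is smaller).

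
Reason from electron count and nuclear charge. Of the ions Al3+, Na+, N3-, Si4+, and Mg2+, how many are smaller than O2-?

4

All of these have 10 electrons (isoelectronic). With the same electron cloud, the ion with the most protons pulls it in tightest. Nuclear charges: Si4+ (Z=14), Al3+ (Z=13), Mg2+ (Z=12), Na+ (Z=11), O2- (Z=8), N3- (Z=7). Highest Z is smallest.
Ordering all of them (including O2-) by radius gives Si4+ < Al3+ < Mg2+ < Na+ < O2- < N3-. So 4 are smaller.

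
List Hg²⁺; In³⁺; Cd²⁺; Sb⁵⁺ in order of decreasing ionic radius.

Hg²⁺ > Cd²⁺ > In³⁺ > Sb⁵⁺

Electron counts and nuclear charges: Sb⁵⁺: 46 e⁻, Z=51, In³⁺: 46 e⁻, Z=49, Cd²⁺: 46 e⁻, Z=48, Hg²⁺: 78 e⁻, Z=80. Sb⁵⁺ < In³⁺ (both 46 e⁻, Z=51>49); In³⁺ < Cd²⁺ (both 46 e⁻, Z=49>48); Cd²⁺ < Hg²⁺ (same group, 1 shell fewer).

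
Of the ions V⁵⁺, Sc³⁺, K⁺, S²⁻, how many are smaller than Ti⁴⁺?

All of these have 18 electrons (isoelectronic). With the same electron cloud, the ion with the most protons pulls it in tightest. Nuclear charges: V⁵⁺ (Z=23), Ti⁴⁺ (Z=22), Sc³⁺ (Z=21), K⁺ (Z=19), S²⁻ (Z=16). Highest Z is smallest.
Relative to Ti⁴⁺, the ions that are smaller are V⁵⁺. Count: 1.

1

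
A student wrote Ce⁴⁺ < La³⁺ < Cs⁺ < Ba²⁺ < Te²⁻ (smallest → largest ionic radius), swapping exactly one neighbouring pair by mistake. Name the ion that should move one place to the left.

Check each adjacent pair. Cs⁺ and Ba²⁺ are reversed: they are isoelectronic (54 e⁻) and Ba has more protons than Cs (56 vs 55), making Ba²⁺ smaller. No other neighbouring pair contradicts the periodic trends, so Ba²⁺ is the ion listed too late.

Ba²⁺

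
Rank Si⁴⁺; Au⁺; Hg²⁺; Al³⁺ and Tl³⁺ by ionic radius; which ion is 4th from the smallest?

Hg²⁺

Si⁴⁺: 10 e⁻, Z=14, Al³⁺: 10 e⁻, Z=13, Tl³⁺: 78 e⁻, Z=81, Hg²⁺: 78 e⁻, Z=80, Au⁺: 78 e⁻, Z=79. Si⁴⁺ < Al³⁺ (both 10 e⁻, Z=14>13); Al³⁺ < Tl³⁺ (same group, 3 shells fewer); Tl³⁺ < Hg²⁺ (both 78 e⁻, Z=81>80); Hg²⁺ < Au⁺ (isoelectronic, higher Z=80 is smaller).
Ordering: Si⁴⁺ < Al³⁺ < Tl³⁺ < Hg²⁺ < Au⁺. The 4th smallest is Hg²⁺.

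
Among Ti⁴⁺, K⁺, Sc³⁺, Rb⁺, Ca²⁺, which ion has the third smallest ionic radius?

Ca²⁺

Tabulating Z and e⁻: Ti⁴⁺: 18 e⁻, Z=22, Sc³⁺: 18 e⁻, Z=21, Ca²⁺: 18 e⁻, Z=20, K⁺: 18 e⁻, Z=19, Rb⁺: 36 e⁻, Z=37. Ti⁴⁺ < Sc³⁺ (both 18 e⁻, Z=22>21); Sc³⁺ < Ca²⁺ (both 18 e⁻, Z=21>20); Ca²⁺ < K⁺ (isoelectronic, higher Z=20 is smaller); K⁺ < Rb⁺ (same group, period 4 vs 5).
So the order is Ti⁴⁺ < Sc³⁺ < Ca²⁺ < K⁺ < Rb⁺; the 3rd-smallest ion is Ca²⁺.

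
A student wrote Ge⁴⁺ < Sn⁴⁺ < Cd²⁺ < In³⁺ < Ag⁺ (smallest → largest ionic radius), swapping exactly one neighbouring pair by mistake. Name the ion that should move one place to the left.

In³⁺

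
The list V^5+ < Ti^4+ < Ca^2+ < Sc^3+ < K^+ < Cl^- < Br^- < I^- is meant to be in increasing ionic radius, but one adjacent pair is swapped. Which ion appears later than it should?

Sc^3+

Check each adjacent pair. Ca^2+ and Sc^3+ are reversed: they are isoelectronic (18 e⁻) and Sc has more protons than Ca (21 vs 20), making Sc^3+ smaller. No other neighbouring pair contradicts the periodic trends, so Sc^3+ is the ion listed too late.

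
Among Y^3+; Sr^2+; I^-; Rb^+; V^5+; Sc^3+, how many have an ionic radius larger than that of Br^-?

1

V^5+ has 18 e⁻ (Z=23), Sc^3+ has 18 e⁻ (Z=21), Y^3+ has 36 e⁻ (Z=39), Sr^2+ has 36 e⁻ (Z=38), Rb^+ has 36 e⁻ (Z=37), Br^- has 36 e⁻ (Z=35), I^- has 54 e⁻ (Z=53). V^5+ < Sc^3+ (both 18 e⁻, Z=23>21); Sc^3+ < Y^3+ (same group, period 4 vs 5); Y^3+ < Sr^2+ (both 36 e⁻, Z=39>38); Sr^2+ < Rb^+ (isoelectronic, higher Z=38 is smaller); Rb^+ < Br^- (both 36 e⁻, Z=37>35); Br^- < I^- (same group, period 4 vs 5).
Placing each against Br^-: smaller — V^5+, Sc^3+, Y^3+, Sr^2+, Rb^+; larger — I^-. That's 1.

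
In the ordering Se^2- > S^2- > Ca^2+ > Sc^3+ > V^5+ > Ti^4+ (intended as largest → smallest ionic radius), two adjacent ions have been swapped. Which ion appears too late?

The pair V^5+, Ti^4+ is the wrong way round — V^5+ and Ti^4+ share 18 electrons; the higher nuclear charge on V (Z=23) contracts it more, so V^5+ < Ti^4+. All other adjacent pairs agree with periodic trends, so Ti^4+ is the misplaced ion.

Ti^4+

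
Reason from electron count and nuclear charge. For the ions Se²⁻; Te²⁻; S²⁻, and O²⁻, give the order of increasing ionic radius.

Same group, same charge. Going down the group adds an extra shell of electrons, so the ion gets larger: O²⁻ is highest in the group and smallest.

O²⁻ < S²⁻ < Se²⁻ < Te²⁻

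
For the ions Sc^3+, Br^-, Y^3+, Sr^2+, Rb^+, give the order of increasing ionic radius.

Sc^3+ (Z=21, 18 e⁻), Y^3+ (Z=39, 36 e⁻), Sr^2+ (Z=38, 36 e⁻), Rb^+ (Z=37, 36 e⁻), Br^- (Z=35, 36 e⁻). Sc^3+ < Y^3+ (same group, period 4 vs 5); Y^3+ < Sr^2+ (isoelectronic, higher Z=39 is smaller); Sr^2+ < Rb^+ (both 36 e⁻, Z=38>37); Rb^+ < Br^- (isoelectronic, higher Z=37 is smaller).

Sc^3+ < Y^3+ < Sr^2+ < Rb^+ < Br^-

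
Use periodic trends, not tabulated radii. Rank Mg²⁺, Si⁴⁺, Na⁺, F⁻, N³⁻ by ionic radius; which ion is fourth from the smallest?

Each ion has 10 electrons. The ranking follows nuclear charge in reverse — greater Z gives a smaller radius. Si⁴⁺ (Z=14), Mg²⁺ (Z=12), Na⁺ (Z=11), F⁻ (Z=9), N³⁻ (Z=7).
Full ascending order: Si⁴⁺ < Mg²⁺ < Na⁺ < F⁻ < N³⁻. Counting from the smallest, position 4 is F⁻.

F⁻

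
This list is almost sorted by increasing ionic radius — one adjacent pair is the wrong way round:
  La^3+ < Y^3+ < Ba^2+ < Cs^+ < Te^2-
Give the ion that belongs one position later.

La^3+

Scanning neighbour by neighbour, only La^3+/Y^3+ violates a trend: Y^3+ and La^3+ are in one column with the same charge; the lighter period-5 ion has one fewer shell and is smaller. That makes La^3+ the one sitting a position early relative to where it belongs.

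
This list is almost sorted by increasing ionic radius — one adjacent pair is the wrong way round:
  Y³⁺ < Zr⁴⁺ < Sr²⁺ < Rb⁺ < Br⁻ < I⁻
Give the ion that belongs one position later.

Y³⁺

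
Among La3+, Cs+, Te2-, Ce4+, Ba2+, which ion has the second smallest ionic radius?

La3+

These species are isoelectronic with 54 electrons. The only difference is the number of protons: Ce4+ (Z=58), La3+ (Z=57), Ba2+ (Z=56), Cs+ (Z=55), Te2- (Z=52). The strongest nuclear pull (Ce4+) gives the smallest ion.
Full ascending order: Ce4+ < La3+ < Ba2+ < Cs+ < Te2-. Counting from the smallest, position 2 is La3+.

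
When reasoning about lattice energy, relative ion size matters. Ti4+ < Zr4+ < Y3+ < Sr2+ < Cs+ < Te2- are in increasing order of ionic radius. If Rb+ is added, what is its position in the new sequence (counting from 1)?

5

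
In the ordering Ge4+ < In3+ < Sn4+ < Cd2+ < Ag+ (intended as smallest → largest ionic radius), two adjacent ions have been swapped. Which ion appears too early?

The pair In3+, Sn4+ is the wrong way round — both have 46 electrons but Z(Sn)=50 > Z(In)=49, so Sn4+ should be the smaller of the two. All other adjacent pairs agree with periodic trends, so In3+ is the misplaced ion.

In3+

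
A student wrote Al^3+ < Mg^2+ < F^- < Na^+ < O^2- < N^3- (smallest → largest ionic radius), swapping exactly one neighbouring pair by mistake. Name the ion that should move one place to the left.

Na^+

Compare adjacent ions: both have 10 electrons but Z(Na)=11 > Z(F)=9, so Na^+ should be the smaller of the two — yet in this increasing list F^- sits before Na^+. Nothing else is reversed, so Na^+ should move one place to the left.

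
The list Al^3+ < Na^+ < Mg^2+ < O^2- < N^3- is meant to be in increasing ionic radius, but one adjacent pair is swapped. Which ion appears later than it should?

Mg^2+

Check each adjacent pair. Na^+ and Mg^2+ are reversed: Mg^2+ and Na^+ share 10 electrons; the higher nuclear charge on Mg (Z=12) contracts it more, so Mg^2+ < Na^+. No other neighbouring pair contradicts the periodic trends, so Mg^2+ is the ion listed too late.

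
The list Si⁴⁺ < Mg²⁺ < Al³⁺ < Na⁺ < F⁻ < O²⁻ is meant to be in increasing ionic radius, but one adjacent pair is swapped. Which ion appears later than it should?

Compare adjacent ions: Al³⁺ and Mg²⁺ share 10 electrons; the higher nuclear charge on Al (Z=13) contracts it more, so Al³⁺ < Mg²⁺ — yet in this increasing list Mg²⁺ sits before Al³⁺. Nothing else is reversed, so Al³⁺ should move one place to the left.

Al³⁺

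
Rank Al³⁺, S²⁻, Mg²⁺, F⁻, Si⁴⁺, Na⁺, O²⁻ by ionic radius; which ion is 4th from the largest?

Na⁺

Si⁴⁺ (Z=14, 10 e⁻), Al³⁺ (Z=13, 10 e⁻), Mg²⁺ (Z=12, 10 e⁻), Na⁺ (Z=11, 10 e⁻), F⁻ (Z=9, 10 e⁻), O²⁻ (Z=8, 10 e⁻), S²⁻ (Z=16, 18 e⁻). Si⁴⁺ < Al³⁺ (isoelectronic, higher Z=14 is smaller); Al³⁺ < Mg²⁺ (both 10 e⁻, Z=13>12); Mg²⁺ < Na⁺ (both 10 e⁻, Z=12>11); Na⁺ < F⁻ (isoelectronic, higher Z=11 is smaller); F⁻ < O²⁻ (isoelectronic, higher Z=9 is smaller); O²⁻ < S²⁻ (same group, period 2 vs 3).
So the order is Si⁴⁺ < Al³⁺ < Mg²⁺ < Na⁺ < F⁻ < O²⁻ < S²⁻; the 4th-largest ion is Na⁺.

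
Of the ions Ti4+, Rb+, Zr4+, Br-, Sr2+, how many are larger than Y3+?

Work out protons and electrons: Ti4+ has 18 e⁻ (Z=22), Zr4+ has 36 e⁻ (Z=40), Y3+ has 36 e⁻ (Z=39), Sr2+ has 36 e⁻ (Z=38), Rb+ has 36 e⁻ (Z=37), Br- has 36 e⁻ (Z=35). Ti4+ < Zr4+ (same group, period 4 vs 5); Zr4+ < Y3+ (both 36 e⁻, Z=40>39); Y3+ < Sr2+ (both 36 e⁻, Z=39>38); Sr2+ < Rb+ (isoelectronic, higher Z=38 is smaller); Rb+ < Br- (both 36 e⁻, Z=37>35).
Placing each against Y3+: smaller — Ti4+, Zr4+; larger — Sr2+, Rb+, Br-. That's 3.

3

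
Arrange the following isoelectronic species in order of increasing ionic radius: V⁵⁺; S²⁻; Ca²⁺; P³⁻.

V⁵⁺ < Ca²⁺ < S²⁻ < P³⁻

All of these have 18 electrons (isoelectronic). With the same electron cloud, the ion with the most protons pulls it in tightest. Nuclear charges: V⁵⁺ (Z=23), Ca²⁺ (Z=20), S²⁻ (Z=16), P³⁻ (Z=15). Highest Z is smallest.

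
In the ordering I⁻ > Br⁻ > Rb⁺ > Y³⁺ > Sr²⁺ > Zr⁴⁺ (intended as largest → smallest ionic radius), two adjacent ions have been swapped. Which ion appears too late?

Check each adjacent pair. Y³⁺ and Sr²⁺ are reversed: Y³⁺ and Sr²⁺ share 36 electrons; the higher nuclear charge on Y (Z=39) contracts it more, so Y³⁺ < Sr²⁺. No other neighbouring pair contradicts the periodic trends, so Sr²⁺ is the ion listed too late.

Sr²⁺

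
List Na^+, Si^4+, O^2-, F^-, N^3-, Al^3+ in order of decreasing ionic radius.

All of these have 10 electrons (isoelectronic). With the same electron cloud, the ion with the most protons pulls it in tightest. Nuclear charges: Si^4+ (Z=14), Al^3+ (Z=13), Na^+ (Z=11), F^- (Z=9), O^2- (Z=8), N^3- (Z=7). Highest Z is smallest.

N^3- > O^2- > F^- > Na^+ > Al^3+ > Si^4+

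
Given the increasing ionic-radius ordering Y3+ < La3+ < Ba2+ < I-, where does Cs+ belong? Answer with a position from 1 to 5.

Tabulating Z and e⁻: Y3+ (Z=39, 36 e⁻), La3+ (Z=57, 54 e⁻), Ba2+ (Z=56, 54 e⁻), Cs+ (Z=55, 54 e⁻), I- (Z=53, 54 e⁻). Y3+ < La3+ (same group, period 5 vs 6); La3+ < Ba2+ (both 54 e⁻, Z=57>56); Ba2+ < Cs+ (both 54 e⁻, Z=56>55); Cs+ < I- (both 54 e⁻, Z=55>53).
Merged order: Y3+ < La3+ < Ba2+ < Cs+ < I- — Cs+ is number 4.

4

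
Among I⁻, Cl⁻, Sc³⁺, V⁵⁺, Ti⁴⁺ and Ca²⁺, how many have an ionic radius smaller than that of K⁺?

Work out protons and electrons: V⁵⁺: 18 e⁻, Z=23, Ti⁴⁺: 18 e⁻, Z=22, Sc³⁺: 18 e⁻, Z=21, Ca²⁺: 18 e⁻, Z=20, K⁺: 18 e⁻, Z=19, Cl⁻: 18 e⁻, Z=17, I⁻: 54 e⁻, Z=53. V⁵⁺ < Ti⁴⁺ (isoelectronic, higher Z=23 is smaller); Ti⁴⁺ < Sc³⁺ (isoelectronic, higher Z=22 is smaller); Sc³⁺ < Ca²⁺ (isoelectronic, higher Z=21 is smaller); Ca²⁺ < K⁺ (both 18 e⁻, Z=20>19); K⁺ < Cl⁻ (isoelectronic, higher Z=19 is smaller); Cl⁻ < I⁻ (same group, period 3 vs 5).
Overall: V⁵⁺ < Ti⁴⁺ < Sc³⁺ < Ca²⁺ < K⁺ < Cl⁻ < I⁻. K⁺ has 4 below it and 2 above. So 4 are smaller.

4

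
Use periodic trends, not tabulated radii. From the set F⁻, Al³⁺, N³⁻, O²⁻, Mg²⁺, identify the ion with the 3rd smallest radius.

All of these have 10 electrons (isoelectronic). With the same electron cloud, the ion with the most protons pulls it in tightest. Nuclear charges: Al³⁺ (Z=13), Mg²⁺ (Z=12), F⁻ (Z=9), O²⁻ (Z=8), N³⁻ (Z=7). Highest Z is smallest.
That gives Al³⁺ < Mg²⁺ < F⁻ < O²⁻ < N³⁻. From the smallest end, number 3 is F⁻.

F⁻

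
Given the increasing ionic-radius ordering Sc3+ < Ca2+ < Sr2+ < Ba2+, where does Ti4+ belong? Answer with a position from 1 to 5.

Work out protons and electrons: Ti4+: 18 e⁻, Z=22, Sc3+: 18 e⁻, Z=21, Ca2+: 18 e⁻, Z=20, Sr2+: 36 e⁻, Z=38, Ba2+: 54 e⁻, Z=56. Ti4+ < Sc3+ (isoelectronic, higher Z=22 is smaller); Sc3+ < Ca2+ (both 18 e⁻, Z=21>20); Ca2+ < Sr2+ (same group, 1 shell fewer); Sr2+ < Ba2+ (same group, period 5 vs 6).
With Ti4+ included the full order is Ti4+ < Sc3+ < Ca2+ < Sr2+ < Ba2+, so it takes position 1.

1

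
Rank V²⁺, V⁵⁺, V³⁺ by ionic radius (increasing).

For a single element, ionic radius drops as positive charge rises — V⁵⁺ < V²⁺.

V⁵⁺ < V³⁺ < V²⁺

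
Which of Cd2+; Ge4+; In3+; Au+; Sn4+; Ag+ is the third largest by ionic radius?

Cd2+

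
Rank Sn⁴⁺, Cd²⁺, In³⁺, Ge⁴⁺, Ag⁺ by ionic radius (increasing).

First list Z and electron count for each: Ge⁴⁺: 28 e⁻, Z=32, Sn⁴⁺: 46 e⁻, Z=50, In³⁺: 46 e⁻, Z=49, Cd²⁺: 46 e⁻, Z=48, Ag⁺: 46 e⁻, Z=47. Ge⁴⁺ < Sn⁴⁺ (same group, period 4 vs 5); Sn⁴⁺ < In³⁺ (both 46 e⁻, Z=50>49); In³⁺ < Cd²⁺ (isoelectronic, higher Z=49 is smaller); Cd²⁺ < Ag⁺ (both 46 e⁻, Z=48>47).

Ge⁴⁺ < Sn⁴⁺ < In³⁺ < Cd²⁺ < Ag⁺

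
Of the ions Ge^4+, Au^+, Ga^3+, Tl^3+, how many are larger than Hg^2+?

1

Electron counts and nuclear charges: Ge^4+ (Z=32, 28 e⁻), Ga^3+ (Z=31, 28 e⁻), Tl^3+ (Z=81, 78 e⁻), Hg^2+ (Z=80, 78 e⁻), Au^+ (Z=79, 78 e⁻). Ge^4+ < Ga^3+ (both 28 e⁻, Z=32>31); Ga^3+ < Tl^3+ (same group, period 4 vs 6); Tl^3+ < Hg^2+ (both 78 e⁻, Z=81>80); Hg^2+ < Au^+ (isoelectronic, higher Z=80 is smaller).
Ordering all of them (including Hg^2+) by radius gives Ge^4+ < Ga^3+ < Tl^3+ < Hg^2+ < Au^+. That's 1.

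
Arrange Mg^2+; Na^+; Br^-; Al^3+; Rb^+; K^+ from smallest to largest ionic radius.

First list Z and electron count for each: Al^3+ has 10 e⁻ (Z=13), Mg^2+ has 10 e⁻ (Z=12), Na^+ has 10 e⁻ (Z=11), K^+ has 18 e⁻ (Z=19), Rb^+ has 36 e⁻ (Z=37), Br^- has 36 e⁻ (Z=35). Al^3+ < Mg^2+ (both 10 e⁻, Z=13>12); Mg^2+ < Na^+ (isoelectronic, higher Z=12 is smaller); Na^+ < K^+ (same group, 1 shell fewer); K^+ < Rb^+ (same group, 1 shell fewer); Rb^+ < Br^- (both 36 e⁻, Z=37>35).

Al^3+ < Mg^2+ < Na^+ < K^+ < Rb^+ < Br^-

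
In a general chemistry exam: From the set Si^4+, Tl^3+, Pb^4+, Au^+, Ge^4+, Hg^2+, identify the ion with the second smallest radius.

First list Z and electron count for each: Si^4+ (Z=14, 10 e⁻), Ge^4+ (Z=32, 28 e⁻), Pb^4+ (Z=82, 78 e⁻), Tl^3+ (Z=81, 78 e⁻), Hg^2+ (Z=80, 78 e⁻), Au^+ (Z=79, 78 e⁻). Si^4+ < Ge^4+ (same group, period 3 vs 4); Ge^4+ < Pb^4+ (same group, period 4 vs 6); Pb^4+ < Tl^3+ (both 78 e⁻, Z=82>81); Tl^3+ < Hg^2+ (both 78 e⁻, Z=81>80); Hg^2+ < Au^+ (isoelectronic, higher Z=80 is smaller).
That gives Si^4+ < Ge^4+ < Pb^4+ < Tl^3+ < Hg^2+ < Au^+. From the smallest end, number 2 is Ge^4+.

Ge^4+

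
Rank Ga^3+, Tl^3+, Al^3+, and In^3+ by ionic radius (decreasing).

All are in the same group with charge +3. Radius grows down the group as n (the outermost shell) increases.

Tl^3+ > In^3+ > Ga^3+ > Al^3+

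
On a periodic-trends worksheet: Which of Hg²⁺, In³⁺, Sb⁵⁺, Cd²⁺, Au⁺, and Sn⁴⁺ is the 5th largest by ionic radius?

Sn⁴⁺

First list Z and electron count for each: Sb⁵⁺: 46 e⁻, Z=51, Sn⁴⁺: 46 e⁻, Z=50, In³⁺: 46 e⁻, Z=49, Cd²⁺: 46 e⁻, Z=48, Hg²⁺: 78 e⁻, Z=80, Au⁺: 78 e⁻, Z=79. Sb⁵⁺ < Sn⁴⁺ (both 46 e⁻, Z=51>50); Sn⁴⁺ < In³⁺ (isoelectronic, higher Z=50 is smaller); In³⁺ < Cd²⁺ (both 46 e⁻, Z=49>48); Cd²⁺ < Hg²⁺ (same group, 1 shell fewer); Hg²⁺ < Au⁺ (both 78 e⁻, Z=80>79).
So the order is Sb⁵⁺ < Sn⁴⁺ < In³⁺ < Cd²⁺ < Hg²⁺ < Au⁺; the 5th-largest ion is Sn⁴⁺.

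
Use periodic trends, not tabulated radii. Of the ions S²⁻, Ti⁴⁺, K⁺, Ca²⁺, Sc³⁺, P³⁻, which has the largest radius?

Isoelectronic series (18 e⁻ each). Size is set by nuclear charge: more protons means a smaller ion. Ti⁴⁺ (Z=22), Sc³⁺ (Z=21), Ca²⁺ (Z=20), K⁺ (Z=19), S²⁻ (Z=16), P³⁻ (Z=15).

P³⁻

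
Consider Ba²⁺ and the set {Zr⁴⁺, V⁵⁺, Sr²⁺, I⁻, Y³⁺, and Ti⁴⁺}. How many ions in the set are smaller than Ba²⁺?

Work out protons and electrons: V⁵⁺: 18 e⁻, Z=23, Ti⁴⁺: 18 e⁻, Z=22, Zr⁴⁺: 36 e⁻, Z=40, Y³⁺: 36 e⁻, Z=39, Sr²⁺: 36 e⁻, Z=38, Ba²⁺: 54 e⁻, Z=56, I⁻: 54 e⁻, Z=53. V⁵⁺ < Ti⁴⁺ (both 18 e⁻, Z=23>22); Ti⁴⁺ < Zr⁴⁺ (same group, period 4 vs 5); Zr⁴⁺ < Y³⁺ (isoelectronic, higher Z=40 is smaller); Y³⁺ < Sr²⁺ (both 36 e⁻, Z=39>38); Sr²⁺ < Ba²⁺ (same group, 1 shell fewer); Ba²⁺ < I⁻ (isoelectronic, higher Z=56 is smaller).
Ordering all of them (including Ba²⁺) by radius gives V⁵⁺ < Ti⁴⁺ < Zr⁴⁺ < Y³⁺ < Sr²⁺ < Ba²⁺ < I⁻. That's 5.

5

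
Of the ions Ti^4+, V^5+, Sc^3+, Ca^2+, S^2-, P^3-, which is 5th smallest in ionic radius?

S^2-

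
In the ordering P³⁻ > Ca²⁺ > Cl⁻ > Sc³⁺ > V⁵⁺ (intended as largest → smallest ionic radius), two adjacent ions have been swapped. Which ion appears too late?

Cl⁻

The pair Ca²⁺, Cl⁻ is the wrong way round — Ca²⁺ and Cl⁻ share 18 electrons; the higher nuclear charge on Ca (Z=20) contracts it more, so Ca²⁺ < Cl⁻. All other adjacent pairs agree with periodic trends, so Cl⁻ is the misplaced ion.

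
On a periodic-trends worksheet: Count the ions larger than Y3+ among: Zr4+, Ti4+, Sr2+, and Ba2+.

2

Tabulating Z and e⁻: Ti4+ (Z=22, 18 e⁻), Zr4+ (Z=40, 36 e⁻), Y3+ (Z=39, 36 e⁻), Sr2+ (Z=38, 36 e⁻), Ba2+ (Z=56, 54 e⁻). Ti4+ < Zr4+ (same group, period 4 vs 5); Zr4+ < Y3+ (both 36 e⁻, Z=40>39); Y3+ < Sr2+ (isoelectronic, higher Z=39 is smaller); Sr2+ < Ba2+ (same group, period 5 vs 6).
Ordering all of them (including Y3+) by radius gives Ti4+ < Zr4+ < Y3+ < Sr2+ < Ba2+. So 2 are larger.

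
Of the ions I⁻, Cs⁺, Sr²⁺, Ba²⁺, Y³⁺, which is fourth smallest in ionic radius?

Cs⁺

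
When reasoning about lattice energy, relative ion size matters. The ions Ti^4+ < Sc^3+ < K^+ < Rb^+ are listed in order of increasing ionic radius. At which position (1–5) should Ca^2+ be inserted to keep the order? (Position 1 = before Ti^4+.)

3

First list Z and electron count for each: Ti^4+ has 18 e⁻ (Z=22), Sc^3+ has 18 e⁻ (Z=21), Ca^2+ has 18 e⁻ (Z=20), K^+ has 18 e⁻ (Z=19), Rb^+ has 36 e⁻ (Z=37). Ti^4+ < Sc^3+ (both 18 e⁻, Z=22>21); Sc^3+ < Ca^2+ (isoelectronic, higher Z=21 is smaller); Ca^2+ < K^+ (isoelectronic, higher Z=20 is smaller); K^+ < Rb^+ (same group, 1 shell fewer).
Merged order: Ti^4+ < Sc^3+ < Ca^2+ < K^+ < Rb^+ — Ca^2+ is number 3.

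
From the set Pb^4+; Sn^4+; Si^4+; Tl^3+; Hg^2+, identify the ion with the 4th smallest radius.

Tabulating Z and e⁻: Si^4+: 10 e⁻, Z=14, Sn^4+: 46 e⁻, Z=50, Pb^4+: 78 e⁻, Z=82, Tl^3+: 78 e⁻, Z=81, Hg^2+: 78 e⁻, Z=80. Si^4+ < Sn^4+ (same group, period 3 vs 5); Sn^4+ < Pb^4+ (same group, 1 shell fewer); Pb^4+ < Tl^3+ (isoelectronic, higher Z=82 is smaller); Tl^3+ < Hg^2+ (both 78 e⁻, Z=81>80).
That gives Si^4+ < Sn^4+ < Pb^4+ < Tl^3+ < Hg^2+. From the smallest end, number 4 is Tl^3+.

Tl^3+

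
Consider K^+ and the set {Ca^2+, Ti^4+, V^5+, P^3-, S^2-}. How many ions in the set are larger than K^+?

2

All of these have 18 electrons (isoelectronic). With the same electron cloud, the ion with the most protons pulls it in tightest. Nuclear charges: V^5+ (Z=23), Ti^4+ (Z=22), Ca^2+ (Z=20), K^+ (Z=19), S^2- (Z=16), P^3- (Z=15). Highest Z is smallest.
Ordering all of them (including K^+) by radius gives V^5+ < Ti^4+ < Ca^2+ < K^+ < S^2- < P^3-. That's 2.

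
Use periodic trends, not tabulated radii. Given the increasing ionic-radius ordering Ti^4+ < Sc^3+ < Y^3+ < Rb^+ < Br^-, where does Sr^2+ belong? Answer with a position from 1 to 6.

Ti^4+ (Z=22, 18 e⁻), Sc^3+ (Z=21, 18 e⁻), Y^3+ (Z=39, 36 e⁻), Sr^2+ (Z=38, 36 e⁻), Rb^+ (Z=37, 36 e⁻), Br^- (Z=35, 36 e⁻). Ti^4+ < Sc^3+ (both 18 e⁻, Z=22>21); Sc^3+ < Y^3+ (same group, period 4 vs 5); Y^3+ < Sr^2+ (isoelectronic, higher Z=39 is smaller); Sr^2+ < Rb^+ (isoelectronic, higher Z=38 is smaller); Rb^+ < Br^- (both 36 e⁻, Z=37>35).
Merged order: Ti^4+ < Sc^3+ < Y^3+ < Sr^2+ < Rb^+ < Br^- — Sr^2+ is number 4.

4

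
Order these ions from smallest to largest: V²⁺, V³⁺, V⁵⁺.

These are all V ions. Removing more electrons (higher positive charge) pulls the remaining electrons in closer, so V⁵⁺ is smallest and V²⁺ is largest.

V⁵⁺ < V³⁺ < V²⁺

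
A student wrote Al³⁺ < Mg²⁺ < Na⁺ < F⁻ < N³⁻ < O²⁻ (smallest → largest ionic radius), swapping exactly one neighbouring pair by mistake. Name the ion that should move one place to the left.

O²⁻

Compare adjacent ions: they are isoelectronic (10 e⁻) and O has more protons than N (8 vs 7), making O²⁻ smaller — yet in this increasing list N³⁻ sits before O²⁻. Nothing else is reversed, so O²⁻ should move one place to the left.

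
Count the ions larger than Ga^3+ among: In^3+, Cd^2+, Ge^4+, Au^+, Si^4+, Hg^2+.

4

Electron counts and nuclear charges: Si^4+ (Z=14, 10 e⁻), Ge^4+ (Z=32, 28 e⁻), Ga^3+ (Z=31, 28 e⁻), In^3+ (Z=49, 46 e⁻), Cd^2+ (Z=48, 46 e⁻), Hg^2+ (Z=80, 78 e⁻), Au^+ (Z=79, 78 e⁻). Si^4+ < Ge^4+ (same group, 1 shell fewer); Ge^4+ < Ga^3+ (both 28 e⁻, Z=32>31); Ga^3+ < In^3+ (same group, 1 shell fewer); In^3+ < Cd^2+ (isoelectronic, higher Z=49 is smaller); Cd^2+ < Hg^2+ (same group, period 5 vs 6); Hg^2+ < Au^+ (both 78 e⁻, Z=80>79).
Overall: Si^4+ < Ge^4+ < Ga^3+ < In^3+ < Cd^2+ < Hg^2+ < Au^+. Ga^3+ has 2 below it and 4 above. Count: 4.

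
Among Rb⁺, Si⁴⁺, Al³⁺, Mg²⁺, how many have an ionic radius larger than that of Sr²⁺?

1

Tabulating Z and e⁻: Si⁴⁺ has 10 e⁻ (Z=14), Al³⁺ has 10 e⁻ (Z=13), Mg²⁺ has 10 e⁻ (Z=12), Sr²⁺ has 36 e⁻ (Z=38), Rb⁺ has 36 e⁻ (Z=37). Si⁴⁺ < Al³⁺ (isoelectronic, higher Z=14 is smaller); Al³⁺ < Mg²⁺ (isoelectronic, higher Z=13 is smaller); Mg²⁺ < Sr²⁺ (same group, period 3 vs 5); Sr²⁺ < Rb⁺ (isoelectronic, higher Z=38 is smaller).
Ordering all of them (including Sr²⁺) by radius gives Si⁴⁺ < Al³⁺ < Mg²⁺ < Sr²⁺ < Rb⁺. So 1 is larger.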